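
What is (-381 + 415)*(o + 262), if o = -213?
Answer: 1666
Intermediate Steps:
(-381 + 415)*(o + 262) = (-381 + 415)*(-213 + 262) = 34*49 = 1666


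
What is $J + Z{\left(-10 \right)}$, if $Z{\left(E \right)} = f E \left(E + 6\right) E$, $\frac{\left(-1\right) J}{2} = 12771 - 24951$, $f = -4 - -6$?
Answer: $23560$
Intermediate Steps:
$f = 2$ ($f = -4 + 6 = 2$)
$J = 24360$ ($J = - 2 \left(12771 - 24951\right) = \left(-2\right) \left(-12180\right) = 24360$)
$Z{\left(E \right)} = 2 E^{2} \left(6 + E\right)$ ($Z{\left(E \right)} = 2 E \left(E + 6\right) E = 2 E \left(6 + E\right) E = 2 E^{2} \left(6 + E\right)$)
$J + Z{\left(-10 \right)} = 24360 + 2 \left(-10\right)^{2} \left(6 - 10\right) = 24360 + 2 \cdot 100 \left(-4\right) = 24360 - 800 = 23560$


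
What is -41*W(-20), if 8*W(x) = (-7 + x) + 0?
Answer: 1107/8 ≈ 138.38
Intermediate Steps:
W(x) = -7/8 + x/8 (W(x) = ((-7 + x) + 0)/8 = (-7 + x)/8 = -7/8 + x/8)
-41*W(-20) = -41*(-7/8 + (⅛)*(-20)) = -41*(-7/8 - 5/2) = -41*(-27/8) = 1107/8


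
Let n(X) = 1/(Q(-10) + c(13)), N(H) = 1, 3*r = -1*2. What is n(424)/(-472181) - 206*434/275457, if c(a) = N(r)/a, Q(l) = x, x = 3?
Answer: -241228340843/743231781240 ≈ -0.32457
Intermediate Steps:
Q(l) = 3
r = -⅔ (r = (-1*2)/3 = (⅓)*(-2) = -⅔ ≈ -0.66667)
c(a) = 1/a
n(X) = 13/40 (n(X) = 1/(3 + 1/13) = 1/(40/13) = 13/40)
n(424)/(-472181) - 206*434/275457 = (13/40)/(-472181) - 206*434/275457 = (13/40)*(-1/472181) - 89404*1/275457 = -13/18887240 - 12772/39351 = -241228340843/743231781240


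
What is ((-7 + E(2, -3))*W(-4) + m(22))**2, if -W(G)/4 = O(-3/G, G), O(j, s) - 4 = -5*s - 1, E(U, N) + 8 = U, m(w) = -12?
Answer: 1401856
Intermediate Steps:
E(U, N) = -8 + U
O(j, s) = 3 - 5*s (O(j, s) = 4 + (-5*s - 1) = 4 + (-1 - 5*s) = 3 - 5*s)
W(G) = -12 + 20*G (W(G) = -4*(3 - 5*G) = -12 + 20*G)
((-7 + E(2, -3))*W(-4) + m(22))**2 = ((-7 + (-8 + 2))*(-12 + 20*(-4)) - 12)**2 = ((-7 - 6)*(-12 - 80) - 12)**2 = (-13*(-92) - 12)**2 = (1196 - 12)**2 = 1184**2 = 1401856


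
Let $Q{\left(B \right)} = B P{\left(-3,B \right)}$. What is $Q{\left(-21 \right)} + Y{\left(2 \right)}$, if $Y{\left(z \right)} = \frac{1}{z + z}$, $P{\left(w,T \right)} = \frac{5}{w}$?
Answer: $\frac{141}{4} \approx 35.25$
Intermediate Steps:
$Y{\left(z \right)} = \frac{1}{2 z}$
$Q{\left(B \right)} = - \frac{5 B}{3}$ ($Q{\left(B \right)} = B \frac{5}{-3} = B 5 \left(- \frac{1}{3}\right) = B \left(- \frac{5}{3}\right) = - \frac{5 B}{3}$)
$Q{\left(-21 \right)} + Y{\left(2 \right)} = \left(- \frac{5}{3}\right) \left(-21\right) + \frac{1}{2 \cdot 2} = 35 + \frac{1}{2} \cdot \frac{1}{2} = 35 + \frac{1}{4} = \frac{141}{4}$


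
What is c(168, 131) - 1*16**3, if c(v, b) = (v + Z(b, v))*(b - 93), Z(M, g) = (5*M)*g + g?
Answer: 4190192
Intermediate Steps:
Z(M, g) = g + 5*M*g (Z(M, g) = 5*M*g + g = g + 5*M*g)
c(v, b) = (-93 + b)*(v + v*(1 + 5*b)) (c(v, b) = (v + v*(1 + 5*b))*(b - 93) = (v + v*(1 + 5*b))*(-93 + b) = (-93 + b)*(v + v*(1 + 5*b)))
c(168, 131) - 1*16**3 = 168*(-186 - 463*131 + 5*131**2) - 1*16**3 = 168*(-186 - 60653 + 5*17161) - 1*4096 = 168*(-186 - 60653 + 85805) - 4096 = 168*24966 - 4096 = 4194288 - 4096 = 4190192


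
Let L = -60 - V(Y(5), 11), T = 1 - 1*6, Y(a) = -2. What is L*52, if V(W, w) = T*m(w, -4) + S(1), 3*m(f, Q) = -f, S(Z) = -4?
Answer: -11596/3 ≈ -3865.3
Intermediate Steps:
T = -5 (T = 1 - 6 = -5)
m(f, Q) = -f/3 (m(f, Q) = (-f)/3 = -f/3)
V(W, w) = -4 + 5*w/3 (V(W, w) = -(-5)*w/3 - 4 = 5*w/3 - 4 = -4 + 5*w/3)
L = -223/3 (L = -60 - (-4 + (5/3)*11) = -60 - (-4 + 55/3) = -60 - 1*43/3 = -60 - 43/3 = -223/3 ≈ -74.333)
L*52 = -223/3*52 = -11596/3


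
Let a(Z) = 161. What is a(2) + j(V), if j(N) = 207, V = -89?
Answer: 368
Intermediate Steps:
a(2) + j(V) = 161 + 207 = 368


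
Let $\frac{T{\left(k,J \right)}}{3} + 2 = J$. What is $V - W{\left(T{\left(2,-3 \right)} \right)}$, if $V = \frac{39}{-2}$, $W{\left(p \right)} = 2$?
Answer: $- \frac{43}{2} \approx -21.5$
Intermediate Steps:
$T{\left(k,J \right)} = -6 + 3 J$
$V = - \frac{39}{2}$ ($V = 39 \left(- \frac{1}{2}\right) = - \frac{39}{2} \approx -19.5$)
$V - W{\left(T{\left(2,-3 \right)} \right)} = - \frac{39}{2} - 2 = - \frac{43}{2}$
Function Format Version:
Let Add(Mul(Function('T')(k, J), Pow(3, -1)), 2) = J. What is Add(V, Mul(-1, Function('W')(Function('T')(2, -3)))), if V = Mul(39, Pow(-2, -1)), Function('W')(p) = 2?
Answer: Rational(-43, 2) ≈ -21.500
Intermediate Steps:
Function('T')(k, J) = Add(-6, Mul(3, J))
V = Rational(-39, 2) (V = Mul(39, Rational(-1, 2)) = Rational(-39, 2) ≈ -19.500)
Add(V, Mul(-1, Function('W')(Function('T')(2, -3)))) = Add(Rational(-39, 2), Mul(-1, 2)) = Add(Rational(-39, 2), -2) = Rational(-43, 2)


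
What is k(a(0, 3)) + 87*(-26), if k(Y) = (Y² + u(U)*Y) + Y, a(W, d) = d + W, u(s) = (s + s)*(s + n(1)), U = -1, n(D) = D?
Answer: -2250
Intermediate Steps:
u(s) = 2*s*(1 + s) (u(s) = (s + s)*(s + 1) = (2*s)*(1 + s) = 2*s*(1 + s))
a(W, d) = W + d
k(Y) = Y + Y² (k(Y) = (Y² + (2*(-1)*(1 - 1))*Y) + Y = (Y² + (2*(-1)*0)*Y) + Y = (Y² + 0*Y) + Y = (Y² + 0) + Y = Y² + Y = Y + Y²)
k(a(0, 3)) + 87*(-26) = (0 + 3)*(1 + (0 + 3)) + 87*(-26) = 3*(1 + 3) - 2262 = 3*4 - 2262 = 12 - 2262 = -2250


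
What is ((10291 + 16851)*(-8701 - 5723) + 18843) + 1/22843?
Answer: -8942517448694/22843 ≈ -3.9148e+8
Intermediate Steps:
((10291 + 16851)*(-8701 - 5723) + 18843) + 1/22843 = (27142*(-14424) + 18843) + 1/22843 = (-391496208 + 18843) + 1/22843 = -391477365 + 1/22843 = -8942517448694/22843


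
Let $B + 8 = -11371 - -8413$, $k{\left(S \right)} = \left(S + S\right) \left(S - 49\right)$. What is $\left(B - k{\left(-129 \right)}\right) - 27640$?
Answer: $-76530$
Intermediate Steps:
$k{\left(S \right)} = 2 S \left(-49 + S\right)$
$B = -2966$ ($B = -8 - 2958 = -2966$)
$\left(B - k{\left(-129 \right)}\right) - 27640 = \left(-2966 - 2 \left(-129\right) \left(-49 - 129\right)\right) - 27640 = \left(-2966 - 2 \left(-129\right) \left(-178\right)\right) - 27640 = \left(-2966 - 45924\right) - 27640 = -48890 - 27640 = -76530$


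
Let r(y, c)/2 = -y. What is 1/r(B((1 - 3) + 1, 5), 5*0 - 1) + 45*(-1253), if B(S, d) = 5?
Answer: -563851/10 ≈ -56385.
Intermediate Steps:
r(y, c) = -2*y (r(y, c) = 2*(-y) = -2*y)
1/r(B((1 - 3) + 1, 5), 5*0 - 1) + 45*(-1253) = 1/(-2*5) + 45*(-1253) = 1/(-10) - 56385 = -⅒ - 56385 = -563851/10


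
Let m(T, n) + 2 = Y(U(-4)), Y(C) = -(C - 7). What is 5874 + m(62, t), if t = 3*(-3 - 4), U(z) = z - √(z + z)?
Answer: 5883 + 2*I*√2 ≈ 5883.0 + 2.8284*I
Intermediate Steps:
U(z) = z - √2*√z (U(z) = z - √(2*z) = z - √2*√z)
Y(C) = 7 - C (Y(C) = -(-7 + C) = 7 - C)
t = -21 (t = 3*(-7) = -21)
m(T, n) = 9 + 2*I*√2 (m(T, n) = -2 + (7 - (-4 - √2*√(-4))) = -2 + (7 - (-4 - √2*2*I)) = -2 + (7 - (-4 - 2*I*√2)) = -2 + (7 + (4 + 2*I*√2)) = -2 + (11 + 2*I*√2) = 9 + 2*I*√2)
5874 + m(62, t) = 5874 + (9 + 2*I*√2) = 5883 + 2*I*√2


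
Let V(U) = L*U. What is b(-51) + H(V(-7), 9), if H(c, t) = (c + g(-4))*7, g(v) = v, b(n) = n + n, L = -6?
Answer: 164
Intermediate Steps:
b(n) = 2*n
V(U) = -6*U
H(c, t) = -28 + 7*c (H(c, t) = (c - 4)*7 = (-4 + c)*7 = -28 + 7*c)
b(-51) + H(V(-7), 9) = 2*(-51) + (-28 + 7*(-6*(-7))) = -102 + (-28 + 7*42) = -102 + (-28 + 294) = -102 + 266 = 164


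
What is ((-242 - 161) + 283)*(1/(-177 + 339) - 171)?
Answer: 554020/27 ≈ 20519.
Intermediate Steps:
((-242 - 161) + 283)*(1/(-177 + 339) - 171) = (-403 + 283)*(1/162 - 171) = -120*(1/162 - 171) = -120*(-27701/162) = 554020/27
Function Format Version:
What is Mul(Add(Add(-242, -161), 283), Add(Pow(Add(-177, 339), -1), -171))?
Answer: Rational(554020, 27) ≈ 20519.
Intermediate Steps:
Mul(Add(Add(-242, -161), 283), Add(Pow(Add(-177, 339), -1), -171)) = Mul(Add(-403, 283), Add(Pow(162, -1), -171)) = Mul(-120, Add(Rational(1, 162), -171)) = Mul(-120, Rational(-27701, 162)) = Rational(554020, 27)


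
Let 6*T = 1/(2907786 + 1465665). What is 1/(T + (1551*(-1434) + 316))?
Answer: -26240706/58354554335507 ≈ -4.4968e-7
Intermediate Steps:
T = 1/26240706 (T = 1/(6*(2907786 + 1465665)) = (⅙)/4373451 = (⅙)*(1/4373451) = 1/26240706 ≈ 3.8109e-8)
1/(T + (1551*(-1434) + 316)) = 1/(1/26240706 + (1551*(-1434) + 316)) = 1/(1/26240706 + (-2224134 + 316)) = 1/(1/26240706 - 2223818) = 1/(-58354554335507/26240706) = -26240706/58354554335507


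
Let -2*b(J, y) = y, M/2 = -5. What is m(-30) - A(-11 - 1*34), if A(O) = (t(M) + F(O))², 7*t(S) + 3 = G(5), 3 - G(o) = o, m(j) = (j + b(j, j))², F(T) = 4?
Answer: 10496/49 ≈ 214.20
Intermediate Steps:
M = -10 (M = 2*(-5) = -10)
b(J, y) = -y/2
m(j) = j²/4 (m(j) = (j - j/2)² = (j/2)² = j²/4)
G(o) = 3 - o
t(S) = -5/7 (t(S) = -3/7 + (3 - 1*5)/7 = -3/7 + (3 - 5)/7 = -3/7 + (⅐)*(-2) = -3/7 - 2/7 = -5/7)
A(O) = 529/49 (A(O) = (-5/7 + 4)² = (23/7)² = 529/49)
m(-30) - A(-11 - 1*34) = (¼)*(-30)² - 1*529/49 = (¼)*900 - 529/49 = 225 - 529/49 = 10496/49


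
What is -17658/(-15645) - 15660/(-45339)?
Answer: 16596774/11259185 ≈ 1.4741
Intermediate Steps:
-17658/(-15645) - 15660/(-45339) = -17658*(-1/15645) - 15660*(-1/45339) = 5886/5215 + 5220/15113 = 16596774/11259185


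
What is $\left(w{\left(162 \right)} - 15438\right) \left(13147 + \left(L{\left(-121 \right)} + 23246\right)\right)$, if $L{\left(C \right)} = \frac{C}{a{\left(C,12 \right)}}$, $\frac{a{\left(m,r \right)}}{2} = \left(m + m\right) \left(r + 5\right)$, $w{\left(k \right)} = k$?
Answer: $- \frac{9450974775}{17} \approx -5.5594 \cdot 10^{8}$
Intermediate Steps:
$a{\left(m,r \right)} = 4 m \left(5 + r\right)$ ($a{\left(m,r \right)} = 2 \left(m + m\right) \left(r + 5\right) = 2 \cdot 2 m \left(5 + r\right) = 4 m \left(5 + r\right)$)
$L{\left(C \right)} = \frac{1}{68}$ ($L{\left(C \right)} = \frac{C}{4 C \left(5 + 12\right)} = \frac{C}{4 C 17} = \frac{C}{68 C} = C \frac{1}{68 C} = \frac{1}{68}$)
$\left(w{\left(162 \right)} - 15438\right) \left(13147 + \left(L{\left(-121 \right)} + 23246\right)\right) = \left(162 - 15438\right) \left(13147 + \left(\frac{1}{68} + 23246\right)\right) = - 15276 \left(13147 + \frac{1580729}{68}\right) = \left(-15276\right) \frac{2474725}{68} = - \frac{9450974775}{17}$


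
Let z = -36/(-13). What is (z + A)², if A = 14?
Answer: 47524/169 ≈ 281.21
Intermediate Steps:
z = 36/13 (z = -36*(-1/13) = 36/13 ≈ 2.7692)
(z + A)² = (36/13 + 14)² = (218/13)² = 47524/169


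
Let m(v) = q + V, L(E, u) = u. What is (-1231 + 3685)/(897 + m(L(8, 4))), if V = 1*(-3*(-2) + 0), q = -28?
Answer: 2454/875 ≈ 2.8046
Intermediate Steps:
V = 6 (V = 1*(6 + 0) = 1*6 = 6)
m(v) = -22 (m(v) = -28 + 6 = -22)
(-1231 + 3685)/(897 + m(L(8, 4))) = (-1231 + 3685)/(897 - 22) = 2454/875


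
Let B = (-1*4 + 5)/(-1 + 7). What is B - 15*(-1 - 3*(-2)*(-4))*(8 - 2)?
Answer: 13501/6 ≈ 2250.2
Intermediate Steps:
B = ⅙ (B = (-4 + 5)/6 = 1*(⅙) = ⅙ ≈ 0.16667)
B - 15*(-1 - 3*(-2)*(-4))*(8 - 2) = ⅙ - 15*(-1 - 3*(-2)*(-4))*(8 - 2) = ⅙ - 15*(-1 + 6*(-4))*6 = ⅙ - 15*(-1 - 24)*6 = ⅙ - (-375)*6 = ⅙ - 15*(-150) = ⅙ + 2250 = 13501/6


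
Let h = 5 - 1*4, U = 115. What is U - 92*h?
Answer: 23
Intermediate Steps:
h = 1 (h = 5 - 4 = 1)
U - 92*h = 115 - 92*1 = 115 - 92 = 23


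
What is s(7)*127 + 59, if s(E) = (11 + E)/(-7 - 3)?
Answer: -848/5 ≈ -169.60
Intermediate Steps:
s(E) = -11/10 - E/10 (s(E) = (11 + E)/(-10) = (11 + E)*(-⅒) = -11/10 - E/10)
s(7)*127 + 59 = (-11/10 - ⅒*7)*127 + 59 = (-11/10 - 7/10)*127 + 59 = -9/5*127 + 59 = -1143/5 + 59 = -848/5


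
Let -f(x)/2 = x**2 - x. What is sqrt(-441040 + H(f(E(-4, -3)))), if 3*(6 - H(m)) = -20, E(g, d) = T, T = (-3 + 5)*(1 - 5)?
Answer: I*sqrt(3969246)/3 ≈ 664.1*I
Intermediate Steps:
T = -8 (T = 2*(-4) = -8)
E(g, d) = -8
f(x) = -2*x**2 + 2*x (f(x) = -2*(x**2 - x) = -2*x**2 + 2*x)
H(m) = 38/3 (H(m) = 6 - 1/3*(-20) = 6 + 20/3 = 38/3)
sqrt(-441040 + H(f(E(-4, -3)))) = sqrt(-441040 + 38/3) = sqrt(-1323082/3) = I*sqrt(3969246)/3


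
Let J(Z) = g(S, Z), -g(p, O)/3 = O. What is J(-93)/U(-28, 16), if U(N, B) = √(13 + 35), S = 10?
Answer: 93*√3/4 ≈ 40.270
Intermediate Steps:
U(N, B) = 4*√3 (U(N, B) = √48 = 4*√3)
g(p, O) = -3*O
J(Z) = -3*Z
J(-93)/U(-28, 16) = (-3*(-93))/((4*√3)) = 279*(√3/12) = 93*√3/4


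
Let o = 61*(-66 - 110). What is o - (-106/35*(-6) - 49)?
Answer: -374681/35 ≈ -10705.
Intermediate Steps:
o = -10736 (o = 61*(-176) = -10736)
o - (-106/35*(-6) - 49) = -10736 - (-106/35*(-6) - 49) = -10736 - (636/35 - 49) = -10736 - 1*(-1079/35) = -10736 + 1079/35 = -374681/35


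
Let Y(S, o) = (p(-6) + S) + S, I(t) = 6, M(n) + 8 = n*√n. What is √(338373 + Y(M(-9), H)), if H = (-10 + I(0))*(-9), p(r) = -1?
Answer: √(338356 - 54*I) ≈ 581.68 - 0.046*I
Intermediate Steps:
M(n) = -8 + n^(3/2) (M(n) = -8 + n*√n = -8 + n^(3/2))
H = 36 (H = (-10 + 6)*(-9) = -4*(-9) = 36)
Y(S, o) = -1 + 2*S (Y(S, o) = (-1 + S) + S = -1 + 2*S)
√(338373 + Y(M(-9), H)) = √(338373 + (-1 + 2*(-8 + (-9)^(3/2)))) = √(338373 + (-1 + 2*(-8 - 27*I))) = √(338373 + (-1 + (-16 - 54*I))) = √(338373 + (-17 - 54*I)) = √(338356 - 54*I)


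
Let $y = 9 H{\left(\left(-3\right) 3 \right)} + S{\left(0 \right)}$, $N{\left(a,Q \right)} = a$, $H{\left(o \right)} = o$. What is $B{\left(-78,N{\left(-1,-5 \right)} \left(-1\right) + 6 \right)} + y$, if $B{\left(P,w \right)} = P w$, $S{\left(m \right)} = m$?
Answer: $-627$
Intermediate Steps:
$y = -81$ ($y = 9 \left(\left(-3\right) 3\right) + 0 = 9 \left(-9\right) + 0 = -81 + 0 = -81$)
$B{\left(-78,N{\left(-1,-5 \right)} \left(-1\right) + 6 \right)} + y = - 78 \left(\left(-1\right) \left(-1\right) + 6\right) - 81 = - 78 \left(1 + 6\right) - 81 = \left(-78\right) 7 - 81 = -546 - 81 = -627$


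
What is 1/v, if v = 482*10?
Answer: 1/4820 ≈ 0.00020747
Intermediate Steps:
v = 4820
1/v = 1/4820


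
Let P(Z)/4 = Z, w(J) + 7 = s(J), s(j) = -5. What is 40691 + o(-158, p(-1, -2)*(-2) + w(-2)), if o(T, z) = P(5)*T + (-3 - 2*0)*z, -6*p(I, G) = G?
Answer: 37569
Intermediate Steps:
w(J) = -12 (w(J) = -7 - 5 = -12)
P(Z) = 4*Z
p(I, G) = -G/6
o(T, z) = -3*z + 20*T (o(T, z) = (4*5)*T + (-3 - 2*0)*z = 20*T + (-3 + 0)*z = 20*T - 3*z = -3*z + 20*T)
40691 + o(-158, p(-1, -2)*(-2) + w(-2)) = 40691 + (-3*(-⅙*(-2)*(-2) - 12) + 20*(-158)) = 40691 + (-3*((⅓)*(-2) - 12) - 3160) = 40691 + (-3*(-⅔ - 12) - 3160) = 40691 + (-3*(-38/3) - 3160) = 40691 + (38 - 3160) = 40691 - 3122 = 37569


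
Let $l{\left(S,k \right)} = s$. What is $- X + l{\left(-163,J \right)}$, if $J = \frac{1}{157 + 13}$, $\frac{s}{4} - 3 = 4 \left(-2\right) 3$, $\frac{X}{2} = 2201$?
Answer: $-4486$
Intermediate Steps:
$X = 4402$ ($X = 2 \cdot 2201 = 4402$)
$s = -84$ ($s = 12 + 4 \cdot 4 \left(-2\right) 3 = 12 + 4 \left(\left(-8\right) 3\right) = 12 + 4 \left(-24\right) = 12 - 96 = -84$)
$J = \frac{1}{170} \approx 0.0058824$
$l{\left(S,k \right)} = -84$
$- X + l{\left(-163,J \right)} = \left(-1\right) 4402 - 84 = -4402 - 84 = -4486$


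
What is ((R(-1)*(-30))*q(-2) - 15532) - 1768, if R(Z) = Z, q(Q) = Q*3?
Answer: -17480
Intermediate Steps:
q(Q) = 3*Q
((R(-1)*(-30))*q(-2) - 15532) - 1768 = ((-1*(-30))*(3*(-2)) - 15532) - 1768 = (30*(-6) - 15532) - 1768 = (-180 - 15532) - 1768 = -15712 - 1768 = -17480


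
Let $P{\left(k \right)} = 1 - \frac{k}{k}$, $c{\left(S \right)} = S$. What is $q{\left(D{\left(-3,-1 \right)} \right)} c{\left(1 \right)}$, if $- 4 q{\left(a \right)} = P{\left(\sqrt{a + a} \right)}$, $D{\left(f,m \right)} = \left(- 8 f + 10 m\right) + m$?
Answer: $0$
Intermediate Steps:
$D{\left(f,m \right)} = - 8 f + 11 m$
$P{\left(k \right)} = 0$ ($P{\left(k \right)} = 1 - 1 = 0$)
$q{\left(a \right)} = 0$ ($q{\left(a \right)} = \left(- \frac{1}{4}\right) 0 = 0$)
$q{\left(D{\left(-3,-1 \right)} \right)} c{\left(1 \right)} = 0 \cdot 1 = 0$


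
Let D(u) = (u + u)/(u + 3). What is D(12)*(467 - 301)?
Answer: 1328/5 ≈ 265.60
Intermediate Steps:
D(u) = 2*u/(3 + u) (D(u) = (2*u)/(3 + u) = 2*u/(3 + u))
D(12)*(467 - 301) = (2*12/(3 + 12))*(467 - 301) = (2*12/15)*166 = (2*12*(1/15))*166 = (8/5)*166 = 1328/5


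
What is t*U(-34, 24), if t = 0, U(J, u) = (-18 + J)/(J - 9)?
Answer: 0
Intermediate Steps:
U(J, u) = (-18 + J)/(-9 + J)
t*U(-34, 24) = 0*((-18 - 34)/(-9 - 34)) = 0*(-52/(-43)) = 0*(-1/43*(-52)) = 0*(52/43) = 0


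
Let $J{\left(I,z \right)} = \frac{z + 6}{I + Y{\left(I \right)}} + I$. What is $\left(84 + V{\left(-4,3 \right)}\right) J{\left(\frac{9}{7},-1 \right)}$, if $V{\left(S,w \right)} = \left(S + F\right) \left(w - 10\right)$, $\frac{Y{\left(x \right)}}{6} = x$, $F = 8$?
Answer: $\frac{928}{9} \approx 103.11$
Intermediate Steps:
$Y{\left(x \right)} = 6 x$
$V{\left(S,w \right)} = \left(-10 + w\right) \left(8 + S\right)$ ($V{\left(S,w \right)} = \left(S + 8\right) \left(w - 10\right) = \left(8 + S\right) \left(-10 + w\right) = \left(-10 + w\right) \left(8 + S\right)$)
$J{\left(I,z \right)} = I + \frac{6 + z}{7 I}$ ($J{\left(I,z \right)} = \frac{z + 6}{I + 6 I} + I = \frac{6 + z}{7 I} + I = I + \frac{6 + z}{7 I}$)
$\left(84 + V{\left(-4,3 \right)}\right) J{\left(\frac{9}{7},-1 \right)} = \left(84 - 28\right) \frac{6 - 1 + 7 \left(\frac{9}{7}\right)^{2}}{7 \cdot \frac{9}{7}} = 56 \cdot \frac{1}{7} \cdot \frac{7}{9} \left(6 - 1 + 7 \cdot \frac{81}{49}\right) = 56 \cdot \frac{1}{7} \cdot \frac{7}{9} \left(6 - 1 + \frac{81}{7}\right) = 56 \cdot \frac{1}{7} \cdot \frac{7}{9} \cdot \frac{116}{7} = 56 \cdot \frac{116}{63} = \frac{928}{9}$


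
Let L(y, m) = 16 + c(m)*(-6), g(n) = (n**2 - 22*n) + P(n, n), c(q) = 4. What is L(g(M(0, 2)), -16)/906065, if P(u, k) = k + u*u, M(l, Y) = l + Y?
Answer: -8/906065 ≈ -8.8294e-6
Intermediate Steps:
M(l, Y) = Y + l
P(u, k) = k + u**2
g(n) = -21*n + 2*n**2 (g(n) = (n**2 - 22*n) + (n + n**2) = -21*n + 2*n**2)
L(y, m) = -8 (L(y, m) = 16 + 4*(-6) = 16 - 24 = -8)
L(g(M(0, 2)), -16)/906065 = -8/906065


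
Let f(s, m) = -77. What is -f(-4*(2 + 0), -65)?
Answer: 77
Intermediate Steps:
-f(-4*(2 + 0), -65) = -1*(-77) = 77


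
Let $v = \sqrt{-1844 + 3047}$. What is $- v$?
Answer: $- \sqrt{1203} \approx -34.684$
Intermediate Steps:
$v = \sqrt{1203} \approx 34.684$
$- v = - \sqrt{1203}$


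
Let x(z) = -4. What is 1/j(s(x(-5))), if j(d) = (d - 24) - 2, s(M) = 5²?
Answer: -1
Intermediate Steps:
s(M) = 25
j(d) = -26 + d (j(d) = (-24 + d) - 2 = -26 + d)
1/j(s(x(-5))) = 1/(-26 + 25) = 1/(-1) = -1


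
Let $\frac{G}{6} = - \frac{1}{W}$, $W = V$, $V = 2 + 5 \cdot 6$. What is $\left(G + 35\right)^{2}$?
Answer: $\frac{310249}{256} \approx 1211.9$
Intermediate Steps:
$V = 32$ ($V = 2 + 30 = 32$)
$W = 32$
$G = - \frac{3}{16}$ ($G = 6 \left(- \frac{1}{32}\right) = - \frac{3}{16} \approx -0.1875$)
$\left(G + 35\right)^{2} = \left(- \frac{3}{16} + 35\right)^{2} = \left(\frac{557}{16}\right)^{2} = \frac{310249}{256}$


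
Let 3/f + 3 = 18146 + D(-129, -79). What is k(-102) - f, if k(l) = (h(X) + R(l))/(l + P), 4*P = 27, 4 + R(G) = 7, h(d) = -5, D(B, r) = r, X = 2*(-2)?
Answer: 143369/6882384 ≈ 0.020831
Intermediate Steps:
X = -4
R(G) = 3 (R(G) = -4 + 7 = 3)
P = 27/4 (P = (1/4)*27 = 27/4 ≈ 6.7500)
f = 3/18064 (f = 3/(-3 + (18146 - 79)) = 3/(-3 + 18067) = 3/18064 ≈ 0.00016608)
k(l) = -2/(27/4 + l) (k(l) = (-5 + 3)/(l + 27/4) = -2/(27/4 + l))
k(-102) - f = -8/(27 + 4*(-102)) - 1*3/18064 = -8/(27 - 408) - 3/18064 = -8/(-381) - 3/18064 = -8*(-1/381) - 3/18064 = 8/381 - 3/18064 = 143369/6882384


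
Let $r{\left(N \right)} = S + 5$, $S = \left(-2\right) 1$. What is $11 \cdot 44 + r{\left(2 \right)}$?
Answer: $487$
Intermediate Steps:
$S = -2$
$r{\left(N \right)} = 3$ ($r{\left(N \right)} = -2 + 5 = 3$)
$11 \cdot 44 + r{\left(2 \right)} = 11 \cdot 44 + 3 = 484 + 3 = 487$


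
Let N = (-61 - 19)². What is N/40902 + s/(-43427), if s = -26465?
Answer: 680202115/888125577 ≈ 0.76589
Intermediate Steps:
N = 6400 (N = (-80)² = 6400)
N/40902 + s/(-43427) = 6400/40902 - 26465/(-43427) = 6400*(1/40902) - 26465*(-1/43427) = 3200/20451 + 26465/43427 = 680202115/888125577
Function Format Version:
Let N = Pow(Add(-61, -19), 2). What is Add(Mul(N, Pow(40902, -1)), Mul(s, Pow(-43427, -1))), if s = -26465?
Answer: Rational(680202115, 888125577) ≈ 0.76589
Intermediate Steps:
N = 6400 (N = Pow(-80, 2) = 6400)
Add(Mul(N, Pow(40902, -1)), Mul(s, Pow(-43427, -1))) = Add(Mul(6400, Pow(40902, -1)), Mul(-26465, Pow(-43427, -1))) = Add(Mul(6400, Rational(1, 40902)), Mul(-26465, Rational(-1, 43427))) = Add(Rational(3200, 20451), Rational(26465, 43427)) = Rational(680202115, 888125577)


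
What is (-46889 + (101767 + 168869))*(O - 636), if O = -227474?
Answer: -51038928170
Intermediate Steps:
(-46889 + (101767 + 168869))*(O - 636) = (-46889 + (101767 + 168869))*(-227474 - 636) = (-46889 + 270636)*(-228110) = 223747*(-228110) = -51038928170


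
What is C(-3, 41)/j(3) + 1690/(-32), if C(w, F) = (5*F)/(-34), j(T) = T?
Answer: -44735/816 ≈ -54.822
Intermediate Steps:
C(w, F) = -5*F/34 (C(w, F) = (5*F)*(-1/34) = -5*F/34)
C(-3, 41)/j(3) + 1690/(-32) = -5/34*41/3 + 1690/(-32) = -205/34*⅓ + 1690*(-1/32) = -205/102 - 845/16 = -44735/816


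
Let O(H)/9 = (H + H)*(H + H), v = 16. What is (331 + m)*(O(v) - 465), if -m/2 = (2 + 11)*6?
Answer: 1531425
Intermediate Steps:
O(H) = 36*H² (O(H) = 9*((H + H)*(H + H)) = 9*((2*H)*(2*H)) = 9*(4*H²) = 36*H²)
m = -156 (m = -2*(2 + 11)*6 = -26*6 = -2*78 = -156)
(331 + m)*(O(v) - 465) = (331 - 156)*(36*16² - 465) = 175*(36*256 - 465) = 175*(9216 - 465) = 175*8751 = 1531425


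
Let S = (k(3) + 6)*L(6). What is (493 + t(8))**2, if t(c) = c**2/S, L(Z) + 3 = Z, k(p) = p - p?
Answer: 19971961/81 ≈ 2.4657e+5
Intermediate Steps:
k(p) = 0
L(Z) = -3 + Z
S = 18 (S = (0 + 6)*(-3 + 6) = 6*3 = 18)
t(c) = c**2/18
(493 + t(8))**2 = (493 + (1/18)*8**2)**2 = (493 + (1/18)*64)**2 = (493 + 32/9)**2 = (4469/9)**2 = 19971961/81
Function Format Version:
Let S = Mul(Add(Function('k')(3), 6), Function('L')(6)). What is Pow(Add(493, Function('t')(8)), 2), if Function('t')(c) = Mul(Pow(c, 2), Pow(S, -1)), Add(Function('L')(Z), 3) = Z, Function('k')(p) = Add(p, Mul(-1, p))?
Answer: Rational(19971961, 81) ≈ 2.4657e+5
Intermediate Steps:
Function('k')(p) = 0
Function('L')(Z) = Add(-3, Z)
S = 18 (S = Mul(Add(0, 6), Add(-3, 6)) = Mul(6, 3) = 18)
Function('t')(c) = Mul(Rational(1, 18), Pow(c, 2)) (Function('t')(c) = Mul(Pow(c, 2), Pow(18, -1)) = Mul(Pow(c, 2), Rational(1, 18)) = Mul(Rational(1, 18), Pow(c, 2)))
Pow(Add(493, Function('t')(8)), 2) = Pow(Add(493, Mul(Rational(1, 18), Pow(8, 2))), 2) = Pow(Add(493, Mul(Rational(1, 18), 64)), 2) = Pow(Add(493, Rational(32, 9)), 2) = Pow(Rational(4469, 9), 2) = Rational(19971961, 81)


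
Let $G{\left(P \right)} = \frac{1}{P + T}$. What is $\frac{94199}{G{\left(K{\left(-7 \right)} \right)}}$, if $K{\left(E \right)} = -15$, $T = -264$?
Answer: $-26281521$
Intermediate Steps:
$G{\left(P \right)} = \frac{1}{-264 + P}$ ($G{\left(P \right)} = \frac{1}{P - 264} = \frac{1}{-264 + P}$)
$\frac{94199}{G{\left(K{\left(-7 \right)} \right)}} = \frac{94199}{\frac{1}{-264 - 15}} = \frac{94199}{\frac{1}{-279}} = \frac{94199}{- \frac{1}{279}} = 94199 \left(-279\right) = -26281521$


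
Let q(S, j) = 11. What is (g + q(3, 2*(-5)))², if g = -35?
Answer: 576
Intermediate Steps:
(g + q(3, 2*(-5)))² = (-35 + 11)² = (-24)² = 576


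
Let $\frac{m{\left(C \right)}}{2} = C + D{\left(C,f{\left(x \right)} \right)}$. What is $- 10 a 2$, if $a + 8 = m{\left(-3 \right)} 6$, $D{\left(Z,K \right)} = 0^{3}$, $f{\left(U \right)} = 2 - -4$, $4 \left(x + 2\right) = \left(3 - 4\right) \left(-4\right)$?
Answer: $880$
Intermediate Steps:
$x = -1$ ($x = -2 + \frac{\left(3 - 4\right) \left(-4\right)}{4} = -2 + \frac{\left(-1\right) \left(-4\right)}{4} = -2 + \frac{1}{4} \cdot 4 = -2 + 1 = -1$)
$f{\left(U \right)} = 6$ ($f{\left(U \right)} = 2 + 4 = 6$)
$D{\left(Z,K \right)} = 0$
$m{\left(C \right)} = 2 C$ ($m{\left(C \right)} = 2 \left(C + 0\right) = 2 C$)
$a = -44$ ($a = -8 + 2 \left(-3\right) 6 = -8 - 36 = -44$)
$- 10 a 2 = \left(-10\right) \left(-44\right) 2 = 440 \cdot 2 = 880$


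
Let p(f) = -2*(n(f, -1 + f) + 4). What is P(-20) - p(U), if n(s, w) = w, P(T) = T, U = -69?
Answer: -152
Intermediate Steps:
p(f) = -6 - 2*f (p(f) = -2*((-1 + f) + 4) = -2*(3 + f) = -6 - 2*f)
P(-20) - p(U) = -20 - (-6 - 2*(-69)) = -20 - (-6 + 138) = -20 - 1*132 = -20 - 132 = -152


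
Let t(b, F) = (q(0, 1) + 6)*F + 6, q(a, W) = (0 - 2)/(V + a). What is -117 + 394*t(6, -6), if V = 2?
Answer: -9573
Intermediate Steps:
q(a, W) = -2/(2 + a) (q(a, W) = (0 - 2)/(2 + a) = -2/(2 + a))
t(b, F) = 6 + 5*F (t(b, F) = (-2/(2 + 0) + 6)*F + 6 = (-2/2 + 6)*F + 6 = (-2*½ + 6)*F + 6 = (-1 + 6)*F + 6 = 5*F + 6 = 6 + 5*F)
-117 + 394*t(6, -6) = -117 + 394*(6 + 5*(-6)) = -117 + 394*(6 - 30) = -117 + 394*(-24) = -117 - 9456 = -9573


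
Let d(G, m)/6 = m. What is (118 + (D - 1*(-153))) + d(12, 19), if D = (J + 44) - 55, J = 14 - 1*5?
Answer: 383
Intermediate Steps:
J = 9 (J = 14 - 5 = 9)
d(G, m) = 6*m
D = -2 (D = (9 + 44) - 55 = 53 - 55 = -2)
(118 + (D - 1*(-153))) + d(12, 19) = (118 + (-2 - 1*(-153))) + 6*19 = (118 + (-2 + 153)) + 114 = (118 + 151) + 114 = 269 + 114 = 383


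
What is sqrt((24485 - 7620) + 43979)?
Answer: 2*sqrt(15211) ≈ 246.67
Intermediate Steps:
sqrt((24485 - 7620) + 43979) = sqrt(16865 + 43979) = sqrt(60844) = 2*sqrt(15211)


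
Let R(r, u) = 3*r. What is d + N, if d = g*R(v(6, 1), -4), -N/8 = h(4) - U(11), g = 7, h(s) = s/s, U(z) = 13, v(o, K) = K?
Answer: 117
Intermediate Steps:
h(s) = 1
N = 96 (N = -8*(1 - 1*13) = -8*(1 - 13) = -8*(-12) = 96)
d = 21 (d = 7*(3*1) = 7*3 = 21)
d + N = 21 + 96 = 117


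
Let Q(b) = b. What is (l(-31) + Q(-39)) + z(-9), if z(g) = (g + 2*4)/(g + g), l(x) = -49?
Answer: -1583/18 ≈ -87.944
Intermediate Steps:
z(g) = (8 + g)/(2*g) (z(g) = (g + 8)/((2*g)) = (8 + g)*(1/(2*g)) = (8 + g)/(2*g))
(l(-31) + Q(-39)) + z(-9) = (-49 - 39) + (1/2)*(8 - 9)/(-9) = -88 + (1/2)*(-1/9)*(-1) = -88 + 1/18 = -1583/18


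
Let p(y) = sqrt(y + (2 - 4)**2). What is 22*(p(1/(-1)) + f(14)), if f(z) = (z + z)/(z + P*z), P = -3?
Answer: -22 + 22*sqrt(3) ≈ 16.105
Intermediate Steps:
p(y) = sqrt(4 + y) (p(y) = sqrt(y + (-2)**2) = sqrt(y + 4) = sqrt(4 + y))
f(z) = -1 (f(z) = (z + z)/(z - 3*z) = (2*z)/((-2*z)) = (2*z)*(-1/(2*z)) = -1)
22*(p(1/(-1)) + f(14)) = 22*(sqrt(4 + 1/(-1)) - 1) = 22*(sqrt(4 - 1) - 1) = 22*(sqrt(3) - 1) = 22*(-1 + sqrt(3)) = -22 + 22*sqrt(3)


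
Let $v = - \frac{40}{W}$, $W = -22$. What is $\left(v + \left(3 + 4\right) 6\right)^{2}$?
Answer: $\frac{232324}{121} \approx 1920.0$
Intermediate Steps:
$v = \frac{20}{11}$ ($v = - \frac{40}{-22} = \left(-40\right) \left(- \frac{1}{22}\right) = \frac{20}{11} \approx 1.8182$)
$\left(v + \left(3 + 4\right) 6\right)^{2} = \left(\frac{20}{11} + \left(3 + 4\right) 6\right)^{2} = \left(\frac{20}{11} + 7 \cdot 6\right)^{2} = \left(\frac{20}{11} + 42\right)^{2} = \left(\frac{482}{11}\right)^{2} = \frac{232324}{121}$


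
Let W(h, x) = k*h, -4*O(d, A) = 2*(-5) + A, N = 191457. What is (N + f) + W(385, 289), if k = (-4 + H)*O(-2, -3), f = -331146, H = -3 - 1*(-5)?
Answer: -284383/2 ≈ -1.4219e+5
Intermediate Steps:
H = 2 (H = -3 + 5 = 2)
O(d, A) = 5/2 - A/4 (O(d, A) = -(2*(-5) + A)/4 = -(-10 + A)/4 = 5/2 - A/4)
k = -13/2 (k = (-4 + 2)*(5/2 - ¼*(-3)) = -2*(5/2 + ¾) = -2*13/4 = -13/2 ≈ -6.5000)
W(h, x) = -13*h/2
(N + f) + W(385, 289) = (191457 - 331146) - 13/2*385 = -139689 - 5005/2 = -284383/2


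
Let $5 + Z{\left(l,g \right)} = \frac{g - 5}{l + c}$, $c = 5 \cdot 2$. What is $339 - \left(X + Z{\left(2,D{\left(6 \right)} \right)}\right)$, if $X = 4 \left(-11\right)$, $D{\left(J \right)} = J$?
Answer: $\frac{4655}{12} \approx 387.92$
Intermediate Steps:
$c = 10$
$Z{\left(l,g \right)} = -5 + \frac{-5 + g}{10 + l}$ ($Z{\left(l,g \right)} = -5 + \frac{g - 5}{l + 10} = -5 + \frac{-5 + g}{10 + l}$)
$X = -44$
$339 - \left(X + Z{\left(2,D{\left(6 \right)} \right)}\right) = 339 - \left(-44 + \frac{-55 + 6 - 10}{10 + 2}\right) = 339 - \left(-44 + \frac{-55 + 6 - 10}{12}\right) = 339 - \left(-44 + \frac{1}{12} \left(-59\right)\right) = 339 - \left(-44 - \frac{59}{12}\right) = 339 - - \frac{587}{12} = 339 + \frac{587}{12} = \frac{4655}{12}$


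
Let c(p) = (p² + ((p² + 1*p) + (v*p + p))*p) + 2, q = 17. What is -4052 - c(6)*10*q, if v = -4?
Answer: -34992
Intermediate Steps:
c(p) = 2 + p² + p*(p² - 2*p) (c(p) = (p² + ((p² + 1*p) + (-4*p + p))*p) + 2 = (p² + ((p² + p) - 3*p)*p) + 2 = (p² + ((p + p²) - 3*p)*p) + 2 = (p² + (p² - 2*p)*p) + 2 = (p² + p*(p² - 2*p)) + 2 = 2 + p² + p*(p² - 2*p))
-4052 - c(6)*10*q = -4052 - (2 + 6³ - 1*6²)*10*17 = -4052 - (2 + 216 - 1*36)*10*17 = -4052 - (2 + 216 - 36)*10*17 = -4052 - 182*10*17 = -4052 - 1820*17 = -4052 - 1*30940 = -4052 - 30940 = -34992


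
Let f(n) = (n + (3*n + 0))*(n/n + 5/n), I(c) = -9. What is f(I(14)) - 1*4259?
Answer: -4275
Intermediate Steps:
f(n) = 4*n*(1 + 5/n) (f(n) = (n + 3*n)*(1 + 5/n) = (4*n)*(1 + 5/n) = 4*n*(1 + 5/n))
f(I(14)) - 1*4259 = (20 + 4*(-9)) - 1*4259 = (20 - 36) - 4259 = -16 - 4259 = -4275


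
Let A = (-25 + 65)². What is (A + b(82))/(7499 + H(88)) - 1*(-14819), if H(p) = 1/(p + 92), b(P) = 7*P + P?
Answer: 20003403479/1349821 ≈ 14819.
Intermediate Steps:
b(P) = 8*P
H(p) = 1/(92 + p)
A = 1600 (A = 40² = 1600)
(A + b(82))/(7499 + H(88)) - 1*(-14819) = (1600 + 8*82)/(7499 + 1/(92 + 88)) - 1*(-14819) = (1600 + 656)/(7499 + 1/180) + 14819 = 2256/(7499 + 1/180) + 14819 = 2256/(1349821/180) + 14819 = 2256*(180/1349821) + 14819 = 406080/1349821 + 14819 = 20003403479/1349821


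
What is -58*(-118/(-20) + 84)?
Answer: -26071/5 ≈ -5214.2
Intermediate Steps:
-58*(-118/(-20) + 84) = -58*(-118*(-1/20) + 84) = -58*(59/10 + 84) = -58*899/10 = -26071/5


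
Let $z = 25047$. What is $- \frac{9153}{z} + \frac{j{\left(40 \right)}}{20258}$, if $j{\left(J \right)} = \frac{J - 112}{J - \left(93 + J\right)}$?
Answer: $- \frac{319303587}{873859217} \approx -0.36539$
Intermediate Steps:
$j{\left(J \right)} = \frac{112}{93} - \frac{J}{93}$ ($j{\left(J \right)} = \frac{-112 + J}{-93} = \left(-112 + J\right) \left(- \frac{1}{93}\right) = \frac{112}{93} - \frac{J}{93}$)
$- \frac{9153}{z} + \frac{j{\left(40 \right)}}{20258} = - \frac{9153}{25047} + \frac{\frac{112}{93} - \frac{40}{93}}{20258} = \left(-9153\right) \frac{1}{25047} + \left(\frac{112}{93} - \frac{40}{93}\right) \frac{1}{20258} = - \frac{1017}{2783} + \frac{24}{31} \cdot \frac{1}{20258} = - \frac{1017}{2783} + \frac{12}{313999} = - \frac{319303587}{873859217}$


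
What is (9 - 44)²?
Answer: 1225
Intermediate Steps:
(9 - 44)² = (-35)² = 1225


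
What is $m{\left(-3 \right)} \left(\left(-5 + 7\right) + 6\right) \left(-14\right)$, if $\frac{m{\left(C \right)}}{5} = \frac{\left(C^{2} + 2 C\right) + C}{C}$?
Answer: $0$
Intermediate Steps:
$m{\left(C \right)} = \frac{5 \left(C^{2} + 3 C\right)}{C}$ ($m{\left(C \right)} = 5 \frac{\left(C^{2} + 2 C\right) + C}{C} = 5 \frac{C^{2} + 3 C}{C} = \frac{5 \left(C^{2} + 3 C\right)}{C}$)
$m{\left(-3 \right)} \left(\left(-5 + 7\right) + 6\right) \left(-14\right) = \left(15 + 5 \left(-3\right)\right) \left(\left(-5 + 7\right) + 6\right) \left(-14\right) = \left(15 - 15\right) \left(2 + 6\right) \left(-14\right) = 0 \cdot 8 \left(-14\right) = 0 \left(-14\right) = 0$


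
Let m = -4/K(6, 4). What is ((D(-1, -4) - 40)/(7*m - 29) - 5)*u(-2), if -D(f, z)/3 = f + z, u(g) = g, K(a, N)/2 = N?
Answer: 110/13 ≈ 8.4615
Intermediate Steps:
K(a, N) = 2*N
D(f, z) = -3*f - 3*z (D(f, z) = -3*(f + z) = -3*f - 3*z)
m = -1/2 (m = -4/(2*4) = -4/8 = -4*1/8 = -1/2 ≈ -0.50000)
((D(-1, -4) - 40)/(7*m - 29) - 5)*u(-2) = (((-3*(-1) - 3*(-4)) - 40)/(7*(-1/2) - 29) - 5)*(-2) = (((3 + 12) - 40)/(-7/2 - 29) - 5)*(-2) = ((15 - 40)/(-65/2) - 5)*(-2) = (-25*(-2/65) - 5)*(-2) = (10/13 - 5)*(-2) = -55/13*(-2) = 110/13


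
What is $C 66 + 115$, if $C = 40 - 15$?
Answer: $1765$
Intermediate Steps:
$C = 25$ ($C = 40 - 15 = 25$)
$C 66 + 115 = 25 \cdot 66 + 115 = 1650 + 115 = 1765$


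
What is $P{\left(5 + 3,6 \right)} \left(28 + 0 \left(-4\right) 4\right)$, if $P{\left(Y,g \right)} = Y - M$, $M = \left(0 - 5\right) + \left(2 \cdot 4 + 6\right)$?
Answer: $-28$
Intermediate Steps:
$M = 9$ ($M = -5 + \left(8 + 6\right) = -5 + 14 = 9$)
$P{\left(Y,g \right)} = -9 + Y$ ($P{\left(Y,g \right)} = Y - 9 = -9 + Y$)
$P{\left(5 + 3,6 \right)} \left(28 + 0 \left(-4\right) 4\right) = \left(-9 + \left(5 + 3\right)\right) \left(28 + 0 \left(-4\right) 4\right) = \left(-9 + 8\right) \left(28 + 0 \cdot 4\right) = - (28 + 0) = \left(-1\right) 28 = -28$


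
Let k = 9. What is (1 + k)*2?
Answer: 20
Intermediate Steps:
(1 + k)*2 = (1 + 9)*2 = 10*2 = 20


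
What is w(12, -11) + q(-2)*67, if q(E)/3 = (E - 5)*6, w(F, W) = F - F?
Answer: -8442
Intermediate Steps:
w(F, W) = 0
q(E) = -90 + 18*E (q(E) = 3*((E - 5)*6) = 3*((-5 + E)*6) = 3*(-30 + 6*E) = -90 + 18*E)
w(12, -11) + q(-2)*67 = 0 + (-90 + 18*(-2))*67 = 0 + (-90 - 36)*67 = 0 - 126*67 = 0 - 8442 = -8442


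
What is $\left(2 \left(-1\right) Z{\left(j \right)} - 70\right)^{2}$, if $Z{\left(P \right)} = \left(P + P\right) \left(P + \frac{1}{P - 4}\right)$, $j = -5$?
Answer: $\frac{2402500}{81} \approx 29661.0$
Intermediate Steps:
$Z{\left(P \right)} = 2 P \left(P + \frac{1}{-4 + P}\right)$
$\left(2 \left(-1\right) Z{\left(j \right)} - 70\right)^{2} = \left(2 \left(-1\right) 2 \left(-5\right) \frac{1}{-4 - 5} \left(1 + \left(-5\right)^{2} - -20\right) - 70\right)^{2} = \left(- 2 \cdot 2 \left(-5\right) \frac{1}{-9} \left(1 + 25 + 20\right) - 70\right)^{2} = \left(- 2 \cdot 2 \left(-5\right) \left(- \frac{1}{9}\right) 46 - 70\right)^{2} = \left(\left(-2\right) \frac{460}{9} - 70\right)^{2} = \left(- \frac{920}{9} - 70\right)^{2} = \left(- \frac{1550}{9}\right)^{2} = \frac{2402500}{81}$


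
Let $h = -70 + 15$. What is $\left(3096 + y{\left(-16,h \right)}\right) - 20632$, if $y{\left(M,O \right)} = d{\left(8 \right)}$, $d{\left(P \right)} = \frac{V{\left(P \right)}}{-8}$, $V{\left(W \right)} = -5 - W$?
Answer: $- \frac{140275}{8} \approx -17534.0$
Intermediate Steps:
$d{\left(P \right)} = \frac{5}{8} + \frac{P}{8}$ ($d{\left(P \right)} = \frac{-5 - P}{-8} = \left(-5 - P\right) \left(- \frac{1}{8}\right) = \frac{5}{8} + \frac{P}{8}$)
$h = -55$
$y{\left(M,O \right)} = \frac{13}{8}$ ($y{\left(M,O \right)} = \frac{5}{8} + \frac{1}{8} \cdot 8 = \frac{5}{8} + 1 = \frac{13}{8}$)
$\left(3096 + y{\left(-16,h \right)}\right) - 20632 = \left(3096 + \frac{13}{8}\right) - 20632 = \frac{24781}{8} - 20632 = - \frac{140275}{8}$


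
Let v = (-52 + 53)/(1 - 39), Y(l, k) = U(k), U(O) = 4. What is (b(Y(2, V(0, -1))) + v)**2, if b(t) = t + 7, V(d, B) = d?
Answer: 173889/1444 ≈ 120.42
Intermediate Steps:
Y(l, k) = 4
v = -1/38 (v = 1/(-38) = 1*(-1/38) = -1/38 ≈ -0.026316)
b(t) = 7 + t
(b(Y(2, V(0, -1))) + v)**2 = ((7 + 4) - 1/38)**2 = (11 - 1/38)**2 = (417/38)**2 = 173889/1444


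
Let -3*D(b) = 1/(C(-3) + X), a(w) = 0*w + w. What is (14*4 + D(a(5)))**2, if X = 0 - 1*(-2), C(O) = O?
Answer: 28561/9 ≈ 3173.4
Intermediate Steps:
a(w) = w (a(w) = 0 + w = w)
X = 2 (X = 0 + 2 = 2)
D(b) = 1/3 (D(b) = -1/(3*(-3 + 2)) = -1/3/(-1) = -1/3*(-1) = 1/3)
(14*4 + D(a(5)))**2 = (14*4 + 1/3)**2 = (56 + 1/3)**2 = (169/3)**2 = 28561/9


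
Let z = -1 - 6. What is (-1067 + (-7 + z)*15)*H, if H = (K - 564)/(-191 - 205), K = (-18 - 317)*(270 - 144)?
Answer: -9103733/66 ≈ -1.3794e+5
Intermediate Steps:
z = -7
K = -42210 (K = -335*126 = -42210)
H = 7129/66 (H = (-42210 - 564)/(-191 - 205) = -42774/(-396) = -42774*(-1/396) = 7129/66 ≈ 108.02)
(-1067 + (-7 + z)*15)*H = (-1067 + (-7 - 7)*15)*(7129/66) = (-1067 - 14*15)*(7129/66) = (-1067 - 210)*(7129/66) = -1277*7129/66 = -9103733/66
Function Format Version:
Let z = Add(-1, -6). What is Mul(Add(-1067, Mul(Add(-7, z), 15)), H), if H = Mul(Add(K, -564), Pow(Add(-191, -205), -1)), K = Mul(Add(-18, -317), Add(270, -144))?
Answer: Rational(-9103733, 66) ≈ -1.3794e+5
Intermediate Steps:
z = -7
K = -42210 (K = Mul(-335, 126) = -42210)
H = Rational(7129, 66) (H = Mul(Add(-42210, -564), Pow(Add(-191, -205), -1)) = Mul(-42774, Pow(-396, -1)) = Mul(-42774, Rational(-1, 396)) = Rational(7129, 66) ≈ 108.02)
Mul(Add(-1067, Mul(Add(-7, z), 15)), H) = Mul(Add(-1067, Mul(Add(-7, -7), 15)), Rational(7129, 66)) = Mul(Add(-1067, Mul(-14, 15)), Rational(7129, 66)) = Mul(Add(-1067, -210), Rational(7129, 66)) = Mul(-1277, Rational(7129, 66)) = Rational(-9103733, 66)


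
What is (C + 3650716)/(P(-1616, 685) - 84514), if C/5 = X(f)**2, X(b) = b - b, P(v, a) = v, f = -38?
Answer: -1825358/43065 ≈ -42.386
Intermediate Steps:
X(b) = 0
C = 0 (C = 5*0**2 = 5*0 = 0)
(C + 3650716)/(P(-1616, 685) - 84514) = (0 + 3650716)/(-1616 - 84514) = 3650716/(-86130) = 3650716*(-1/86130) = -1825358/43065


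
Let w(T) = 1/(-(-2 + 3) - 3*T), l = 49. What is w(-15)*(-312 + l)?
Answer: -263/44 ≈ -5.9773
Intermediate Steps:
w(T) = 1/(-1 - 3*T) (w(T) = 1/(-1*1 - 3*T) = 1/(-1 - 3*T))
w(-15)*(-312 + l) = (-1/(1 + 3*(-15)))*(-312 + 49) = -1/(1 - 45)*(-263) = -1/(-44)*(-263) = -1*(-1/44)*(-263) = (1/44)*(-263) = -263/44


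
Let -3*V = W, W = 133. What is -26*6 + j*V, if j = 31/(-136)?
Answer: -59525/408 ≈ -145.89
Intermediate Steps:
V = -133/3 (V = -⅓*133 = -133/3 ≈ -44.333)
j = -31/136 (j = 31*(-1/136) = -31/136 ≈ -0.22794)
-26*6 + j*V = -26*6 - 31/136*(-133/3) = -156 + 4123/408 = -59525/408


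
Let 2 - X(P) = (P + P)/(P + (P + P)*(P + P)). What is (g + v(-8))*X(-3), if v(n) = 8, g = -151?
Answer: -312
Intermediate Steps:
X(P) = 2 - 2*P/(P + 4*P²) (X(P) = 2 - (P + P)/(P + (P + P)*(P + P)) = 2 - 2*P/(P + (2*P)*(2*P)) = 2 - 2*P/(P + 4*P²))
(g + v(-8))*X(-3) = (-151 + 8)*(8*(-3)/(1 + 4*(-3))) = -1144*(-3)/(1 - 12) = -1144*(-3)/(-11) = -1144*(-3)*(-1)/11 = -143*24/11 = -312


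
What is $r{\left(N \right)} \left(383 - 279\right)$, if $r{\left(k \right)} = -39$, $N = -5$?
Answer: $-4056$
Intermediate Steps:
$r{\left(N \right)} \left(383 - 279\right) = - 39 \left(383 - 279\right) = \left(-39\right) 104 = -4056$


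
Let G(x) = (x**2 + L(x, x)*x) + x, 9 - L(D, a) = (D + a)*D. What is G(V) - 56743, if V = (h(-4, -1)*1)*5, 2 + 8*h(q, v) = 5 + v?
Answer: -1815451/32 ≈ -56733.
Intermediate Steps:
L(D, a) = 9 - D*(D + a) (L(D, a) = 9 - (D + a)*D = 9 - D*(D + a))
h(q, v) = 3/8 + v/8 (h(q, v) = -1/4 + (5 + v)/8 = -1/4 + (5/8 + v/8) = 3/8 + v/8)
V = 5/4 (V = ((3/8 + (1/8)*(-1))*1)*5 = ((3/8 - 1/8)*1)*5 = ((1/4)*1)*5 = (1/4)*5 = 5/4 ≈ 1.2500)
G(x) = x + x**2 + x*(9 - 2*x**2) (G(x) = (x**2 + (9 - x**2 - x*x)*x) + x = (x**2 + (9 - x**2 - x**2)*x) + x = (x**2 + (9 - 2*x**2)*x) + x = (x**2 + x*(9 - 2*x**2)) + x = x + x**2 + x*(9 - 2*x**2))
G(V) - 56743 = 5*(10 + 5/4 - 2*(5/4)**2)/4 - 56743 = 5*(10 + 5/4 - 2*25/16)/4 - 56743 = 5*(10 + 5/4 - 25/8)/4 - 56743 = (5/4)*(65/8) - 56743 = 325/32 - 56743 = -1815451/32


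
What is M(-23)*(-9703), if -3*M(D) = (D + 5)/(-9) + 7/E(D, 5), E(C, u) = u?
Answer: 164951/15 ≈ 10997.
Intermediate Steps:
M(D) = -38/135 + D/27 (M(D) = -((D + 5)/(-9) + 7/5)/3 = -((5 + D)*(-1/9) + 7*(1/5))/3 = -((-5/9 - D/9) + 7/5)/3 = -(38/45 - D/9)/3 = -38/135 + D/27)
M(-23)*(-9703) = (-38/135 + (1/27)*(-23))*(-9703) = (-38/135 - 23/27)*(-9703) = -17/15*(-9703) = 164951/15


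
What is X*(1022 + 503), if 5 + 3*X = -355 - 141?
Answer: -254675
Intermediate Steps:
X = -167 (X = -5/3 + (-355 - 141)/3 = -5/3 + (⅓)*(-496) = -5/3 - 496/3 = -167)
X*(1022 + 503) = -167*(1022 + 503) = -167*1525 = -254675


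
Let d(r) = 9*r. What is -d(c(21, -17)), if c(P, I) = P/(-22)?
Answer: 189/22 ≈ 8.5909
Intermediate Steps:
c(P, I) = -P/22 (c(P, I) = P*(-1/22) = -P/22)
-d(c(21, -17)) = -9*(-1/22*21) = -9*(-21)/22 = -1*(-189/22) = 189/22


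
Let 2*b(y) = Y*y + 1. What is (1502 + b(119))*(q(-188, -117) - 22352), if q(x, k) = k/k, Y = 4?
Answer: -77803831/2 ≈ -3.8902e+7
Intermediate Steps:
b(y) = 1/2 + 2*y (b(y) = (4*y + 1)/2 = (1 + 4*y)/2 = 1/2 + 2*y)
q(x, k) = 1
(1502 + b(119))*(q(-188, -117) - 22352) = (1502 + (1/2 + 2*119))*(1 - 22352) = (1502 + (1/2 + 238))*(-22351) = (1502 + 477/2)*(-22351) = (3481/2)*(-22351) = -77803831/2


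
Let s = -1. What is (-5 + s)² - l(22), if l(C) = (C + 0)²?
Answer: -448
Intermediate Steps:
l(C) = C²
(-5 + s)² - l(22) = (-5 - 1)² - 1*22² = (-6)² - 1*484 = 36 - 484 = -448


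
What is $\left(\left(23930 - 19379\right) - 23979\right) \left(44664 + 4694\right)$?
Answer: $-958927224$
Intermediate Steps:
$\left(\left(23930 - 19379\right) - 23979\right) \left(44664 + 4694\right) = \left(\left(23930 - 19379\right) - 23979\right) 49358 = \left(4551 - 23979\right) 49358 = \left(-19428\right) 49358 = -958927224$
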